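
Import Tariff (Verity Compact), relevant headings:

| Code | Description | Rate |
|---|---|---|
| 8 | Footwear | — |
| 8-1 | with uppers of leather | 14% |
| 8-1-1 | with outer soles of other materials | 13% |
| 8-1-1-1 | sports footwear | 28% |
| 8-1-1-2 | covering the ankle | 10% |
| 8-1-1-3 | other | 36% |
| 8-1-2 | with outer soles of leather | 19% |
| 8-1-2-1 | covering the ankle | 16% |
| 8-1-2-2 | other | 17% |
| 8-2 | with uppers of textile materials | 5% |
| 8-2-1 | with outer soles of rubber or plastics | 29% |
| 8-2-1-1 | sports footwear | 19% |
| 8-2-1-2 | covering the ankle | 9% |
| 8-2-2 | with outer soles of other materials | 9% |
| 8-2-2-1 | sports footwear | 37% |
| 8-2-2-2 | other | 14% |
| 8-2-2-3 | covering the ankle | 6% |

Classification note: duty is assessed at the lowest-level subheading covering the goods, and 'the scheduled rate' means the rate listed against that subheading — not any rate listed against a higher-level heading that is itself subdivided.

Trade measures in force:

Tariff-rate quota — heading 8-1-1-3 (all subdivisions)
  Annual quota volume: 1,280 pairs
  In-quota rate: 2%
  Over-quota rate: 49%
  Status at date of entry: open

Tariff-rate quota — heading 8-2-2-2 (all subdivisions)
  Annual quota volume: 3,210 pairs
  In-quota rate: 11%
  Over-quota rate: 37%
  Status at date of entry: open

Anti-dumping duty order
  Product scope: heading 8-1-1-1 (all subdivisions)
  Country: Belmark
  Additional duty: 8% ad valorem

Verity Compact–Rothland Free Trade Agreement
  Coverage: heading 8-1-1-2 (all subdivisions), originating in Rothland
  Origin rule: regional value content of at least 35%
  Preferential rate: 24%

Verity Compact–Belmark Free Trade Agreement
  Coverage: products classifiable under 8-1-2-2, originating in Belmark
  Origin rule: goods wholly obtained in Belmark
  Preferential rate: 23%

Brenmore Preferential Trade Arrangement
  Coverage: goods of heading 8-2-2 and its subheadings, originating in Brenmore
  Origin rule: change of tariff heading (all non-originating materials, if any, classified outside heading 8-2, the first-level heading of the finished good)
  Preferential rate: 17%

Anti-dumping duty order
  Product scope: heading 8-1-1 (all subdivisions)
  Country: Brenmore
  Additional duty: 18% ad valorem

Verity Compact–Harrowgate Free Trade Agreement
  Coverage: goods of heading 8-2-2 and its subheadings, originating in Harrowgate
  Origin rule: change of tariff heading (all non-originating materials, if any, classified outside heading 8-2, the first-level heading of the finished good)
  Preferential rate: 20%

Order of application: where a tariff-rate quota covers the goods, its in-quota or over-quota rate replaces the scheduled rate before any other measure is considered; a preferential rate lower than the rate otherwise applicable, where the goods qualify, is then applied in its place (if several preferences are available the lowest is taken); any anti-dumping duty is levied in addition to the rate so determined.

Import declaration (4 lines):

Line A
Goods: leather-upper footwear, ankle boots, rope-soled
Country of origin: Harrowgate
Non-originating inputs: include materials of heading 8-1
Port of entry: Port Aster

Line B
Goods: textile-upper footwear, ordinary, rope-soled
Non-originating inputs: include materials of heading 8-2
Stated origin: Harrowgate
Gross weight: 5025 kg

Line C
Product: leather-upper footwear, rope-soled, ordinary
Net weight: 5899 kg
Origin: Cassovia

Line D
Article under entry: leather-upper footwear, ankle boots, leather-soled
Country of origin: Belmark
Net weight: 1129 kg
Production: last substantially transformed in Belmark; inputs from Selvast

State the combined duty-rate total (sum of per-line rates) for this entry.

Line A: leather-upper → 8-1; rope-soled → 8-1-1; ankle boots → 8-1-1-2. Scheduled 10%. Harrowgate agreement on 8-2-2: 8-1-1-2 not covered. → 10%.
Line B: textile-upper → 8-2; rope-soled → 8-2-2; ordinary → 8-2-2-2. Scheduled 14%. quota on 8-2-2-2 open → in-quota 11%; Harrowgate agreement on 8-2-2: CTH not met. → 11%.
Line C: leather-upper → 8-1; rope-soled → 8-1-1; ordinary → 8-1-1-3. Scheduled 36%. quota on 8-1-1-3 open → in-quota 2%. → 2%.
Line D: leather-upper → 8-1; leather-soled → 8-1-2; ankle boots → 8-1-2-1. Scheduled 16%. Belmark agreement on 8-1-2-2: 8-1-2-1 not covered. → 16%.
Sum: 10% + 11% + 2% + 16% = 39%.

39%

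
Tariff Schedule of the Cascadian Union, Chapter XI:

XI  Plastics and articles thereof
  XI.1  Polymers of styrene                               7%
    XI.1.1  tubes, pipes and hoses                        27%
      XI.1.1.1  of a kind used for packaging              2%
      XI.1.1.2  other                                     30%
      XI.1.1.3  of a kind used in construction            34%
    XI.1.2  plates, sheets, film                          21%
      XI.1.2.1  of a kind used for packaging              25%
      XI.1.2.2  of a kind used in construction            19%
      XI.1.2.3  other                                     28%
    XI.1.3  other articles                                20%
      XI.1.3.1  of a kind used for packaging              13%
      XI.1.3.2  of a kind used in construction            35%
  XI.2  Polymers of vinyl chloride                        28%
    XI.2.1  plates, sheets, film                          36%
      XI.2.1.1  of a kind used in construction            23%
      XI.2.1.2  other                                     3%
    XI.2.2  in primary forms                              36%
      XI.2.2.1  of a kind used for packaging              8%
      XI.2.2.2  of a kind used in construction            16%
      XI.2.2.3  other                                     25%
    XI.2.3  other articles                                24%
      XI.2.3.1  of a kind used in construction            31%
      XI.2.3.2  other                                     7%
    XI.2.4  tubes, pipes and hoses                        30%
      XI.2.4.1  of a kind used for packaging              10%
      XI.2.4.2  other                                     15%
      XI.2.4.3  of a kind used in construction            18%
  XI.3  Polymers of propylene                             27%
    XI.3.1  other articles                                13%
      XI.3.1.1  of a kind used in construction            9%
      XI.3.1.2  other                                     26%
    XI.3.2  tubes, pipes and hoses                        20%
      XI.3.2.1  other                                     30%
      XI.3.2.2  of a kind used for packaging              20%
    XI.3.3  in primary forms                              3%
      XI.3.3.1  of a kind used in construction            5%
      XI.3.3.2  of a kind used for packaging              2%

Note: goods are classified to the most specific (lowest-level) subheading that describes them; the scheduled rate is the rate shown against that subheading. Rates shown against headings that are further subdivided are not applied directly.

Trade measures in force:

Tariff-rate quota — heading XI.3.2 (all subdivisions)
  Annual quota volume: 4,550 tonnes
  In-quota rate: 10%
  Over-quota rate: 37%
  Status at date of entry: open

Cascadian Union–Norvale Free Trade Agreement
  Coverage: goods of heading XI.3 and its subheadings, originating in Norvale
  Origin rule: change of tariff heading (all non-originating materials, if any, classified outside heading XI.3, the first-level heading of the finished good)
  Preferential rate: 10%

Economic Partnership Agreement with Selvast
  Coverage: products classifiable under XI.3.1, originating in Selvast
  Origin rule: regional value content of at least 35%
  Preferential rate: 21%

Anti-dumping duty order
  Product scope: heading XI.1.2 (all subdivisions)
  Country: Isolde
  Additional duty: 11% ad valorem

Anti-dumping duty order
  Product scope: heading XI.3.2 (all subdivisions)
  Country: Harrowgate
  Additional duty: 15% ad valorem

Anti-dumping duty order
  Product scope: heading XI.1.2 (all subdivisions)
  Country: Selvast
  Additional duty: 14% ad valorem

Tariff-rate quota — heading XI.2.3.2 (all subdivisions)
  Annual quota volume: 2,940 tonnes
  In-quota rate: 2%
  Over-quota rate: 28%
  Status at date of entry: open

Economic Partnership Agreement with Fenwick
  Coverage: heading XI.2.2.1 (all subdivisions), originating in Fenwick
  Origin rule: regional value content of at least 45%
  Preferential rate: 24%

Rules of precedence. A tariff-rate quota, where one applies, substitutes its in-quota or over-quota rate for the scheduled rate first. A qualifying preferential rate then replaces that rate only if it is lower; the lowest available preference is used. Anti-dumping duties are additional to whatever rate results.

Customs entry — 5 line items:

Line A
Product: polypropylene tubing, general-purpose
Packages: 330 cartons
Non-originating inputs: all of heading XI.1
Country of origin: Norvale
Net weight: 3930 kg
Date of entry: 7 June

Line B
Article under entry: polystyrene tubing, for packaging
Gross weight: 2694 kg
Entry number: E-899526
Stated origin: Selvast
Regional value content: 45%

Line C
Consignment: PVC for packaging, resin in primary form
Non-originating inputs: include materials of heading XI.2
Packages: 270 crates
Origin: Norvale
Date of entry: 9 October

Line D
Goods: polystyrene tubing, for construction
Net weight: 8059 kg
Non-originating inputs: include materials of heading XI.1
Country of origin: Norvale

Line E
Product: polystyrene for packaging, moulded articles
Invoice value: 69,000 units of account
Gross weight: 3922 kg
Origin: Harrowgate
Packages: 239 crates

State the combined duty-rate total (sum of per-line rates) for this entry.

67%

Line A: polypropylene → XI.3; tubing → XI.3.2; general-purpose → XI.3.2.1. Scheduled 30%. quota on XI.3.2 open → in-quota 10%; Norvale agreement on XI.3: CTH met → 10% available; preference 10% not lower than 10% → no reduction. → 10%.
Line B: polystyrene → XI.1; tubing → XI.1.1; for packaging → XI.1.1.1. Scheduled 2%. Selvast agreement on XI.3.1: XI.1.1.1 not covered. → 2%.
Line C: PVC → XI.2; resin in primary form → XI.2.2; for packaging → XI.2.2.1. Scheduled 8%. Norvale agreement on XI.3: XI.2.2.1 not covered. → 8%.
Line D: polystyrene → XI.1; tubing → XI.1.1; for construction → XI.1.1.3. Scheduled 34%. Norvale agreement on XI.3: XI.1.1.3 not covered. → 34%.
Line E: polystyrene → XI.1; moulded articles → XI.1.3; for packaging → XI.1.3.1. Scheduled 13%. No special measure applies. → 13%.
Sum: 10% + 2% + 8% + 34% + 13% = 67%.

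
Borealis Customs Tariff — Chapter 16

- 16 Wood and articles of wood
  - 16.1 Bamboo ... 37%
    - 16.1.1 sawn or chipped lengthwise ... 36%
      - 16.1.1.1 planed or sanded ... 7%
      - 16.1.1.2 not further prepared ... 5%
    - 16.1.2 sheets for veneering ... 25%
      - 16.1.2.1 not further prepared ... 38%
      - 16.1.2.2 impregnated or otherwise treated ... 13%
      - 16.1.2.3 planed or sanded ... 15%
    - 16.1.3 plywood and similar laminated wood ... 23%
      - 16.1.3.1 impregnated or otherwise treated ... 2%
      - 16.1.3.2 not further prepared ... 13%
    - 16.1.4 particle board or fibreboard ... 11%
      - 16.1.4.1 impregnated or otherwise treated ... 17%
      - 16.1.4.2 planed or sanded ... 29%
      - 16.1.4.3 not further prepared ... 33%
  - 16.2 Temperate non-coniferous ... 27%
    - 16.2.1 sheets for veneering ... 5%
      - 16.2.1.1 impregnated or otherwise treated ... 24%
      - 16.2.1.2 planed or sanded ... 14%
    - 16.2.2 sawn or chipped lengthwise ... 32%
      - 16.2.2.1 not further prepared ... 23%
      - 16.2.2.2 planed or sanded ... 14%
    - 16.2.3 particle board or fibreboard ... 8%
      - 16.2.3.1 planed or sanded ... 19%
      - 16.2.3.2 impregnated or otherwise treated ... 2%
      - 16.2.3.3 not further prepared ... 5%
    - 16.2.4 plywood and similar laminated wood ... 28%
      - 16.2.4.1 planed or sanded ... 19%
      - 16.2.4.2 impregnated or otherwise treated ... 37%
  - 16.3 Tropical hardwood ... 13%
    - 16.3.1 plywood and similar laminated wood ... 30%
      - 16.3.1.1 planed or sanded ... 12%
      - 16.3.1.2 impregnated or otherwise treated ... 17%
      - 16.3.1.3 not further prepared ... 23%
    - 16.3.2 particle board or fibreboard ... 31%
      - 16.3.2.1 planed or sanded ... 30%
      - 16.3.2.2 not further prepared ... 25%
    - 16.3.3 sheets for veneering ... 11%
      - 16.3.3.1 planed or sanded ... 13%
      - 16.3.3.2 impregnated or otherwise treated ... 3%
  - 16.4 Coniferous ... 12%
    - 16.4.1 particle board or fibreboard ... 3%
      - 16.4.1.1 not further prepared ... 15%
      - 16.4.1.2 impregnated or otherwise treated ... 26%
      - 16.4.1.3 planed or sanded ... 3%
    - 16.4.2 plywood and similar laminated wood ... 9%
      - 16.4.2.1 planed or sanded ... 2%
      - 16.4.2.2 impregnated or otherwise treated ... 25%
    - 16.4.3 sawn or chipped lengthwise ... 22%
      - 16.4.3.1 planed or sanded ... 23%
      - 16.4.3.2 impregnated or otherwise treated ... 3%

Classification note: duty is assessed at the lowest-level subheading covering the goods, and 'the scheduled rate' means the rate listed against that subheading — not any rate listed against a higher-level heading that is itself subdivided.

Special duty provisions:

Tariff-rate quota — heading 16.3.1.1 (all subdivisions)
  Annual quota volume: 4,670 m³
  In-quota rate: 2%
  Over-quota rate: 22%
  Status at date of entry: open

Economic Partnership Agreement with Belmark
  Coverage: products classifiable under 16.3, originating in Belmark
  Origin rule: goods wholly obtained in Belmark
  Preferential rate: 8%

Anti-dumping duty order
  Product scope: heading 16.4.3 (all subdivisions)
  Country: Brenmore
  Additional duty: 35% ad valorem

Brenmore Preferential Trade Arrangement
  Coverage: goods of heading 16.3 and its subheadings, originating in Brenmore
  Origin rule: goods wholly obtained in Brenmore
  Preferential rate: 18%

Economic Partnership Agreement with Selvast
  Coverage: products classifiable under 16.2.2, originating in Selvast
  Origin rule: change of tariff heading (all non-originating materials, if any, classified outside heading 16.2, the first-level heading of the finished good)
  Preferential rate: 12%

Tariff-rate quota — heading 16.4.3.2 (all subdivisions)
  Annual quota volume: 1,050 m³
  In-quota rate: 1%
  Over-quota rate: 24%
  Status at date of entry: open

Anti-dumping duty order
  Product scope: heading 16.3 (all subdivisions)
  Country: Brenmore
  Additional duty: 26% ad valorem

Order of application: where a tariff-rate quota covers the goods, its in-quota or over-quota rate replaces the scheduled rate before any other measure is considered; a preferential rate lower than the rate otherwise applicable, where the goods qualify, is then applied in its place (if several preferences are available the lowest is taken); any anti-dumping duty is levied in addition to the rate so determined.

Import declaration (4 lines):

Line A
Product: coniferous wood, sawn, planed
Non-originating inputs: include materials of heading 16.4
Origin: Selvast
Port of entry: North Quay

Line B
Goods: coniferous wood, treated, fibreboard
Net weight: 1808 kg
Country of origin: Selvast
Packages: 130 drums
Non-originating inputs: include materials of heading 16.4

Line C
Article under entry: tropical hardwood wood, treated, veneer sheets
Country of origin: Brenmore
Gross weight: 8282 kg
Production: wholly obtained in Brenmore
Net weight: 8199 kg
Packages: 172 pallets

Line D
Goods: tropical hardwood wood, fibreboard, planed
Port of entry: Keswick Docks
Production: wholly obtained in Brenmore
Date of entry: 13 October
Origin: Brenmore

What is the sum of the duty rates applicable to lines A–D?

Line A: coniferous → 16.4; sawn → 16.4.3; planed → 16.4.3.1. Scheduled 23%. Selvast agreement on 16.2.2: 16.4.3.1 not covered. → 23%.
Line B: coniferous → 16.4; fibreboard → 16.4.1; treated → 16.4.1.2. Scheduled 26%. Selvast agreement on 16.2.2: 16.4.1.2 not covered. → 26%.
Line C: tropical hardwood → 16.3; veneer sheets → 16.3.3; treated → 16.3.3.2. Scheduled 3%. Brenmore agreement on 16.3: wholly obtained → 18% available; preference 18% not lower than 3% → no reduction; anti-dumping (Brenmore, 16.3): +26%; total 3% + 26% = 29%. → 29%.
Line D: tropical hardwood → 16.3; fibreboard → 16.3.2; planed → 16.3.2.1. Scheduled 30%. Brenmore agreement on 16.3: wholly obtained → 18% available; preferential 18%; anti-dumping (Brenmore, 16.3): +26%; total 18% + 26% = 44%. → 44%.
Sum: 23% + 26% + 29% + 44% = 122%.

122%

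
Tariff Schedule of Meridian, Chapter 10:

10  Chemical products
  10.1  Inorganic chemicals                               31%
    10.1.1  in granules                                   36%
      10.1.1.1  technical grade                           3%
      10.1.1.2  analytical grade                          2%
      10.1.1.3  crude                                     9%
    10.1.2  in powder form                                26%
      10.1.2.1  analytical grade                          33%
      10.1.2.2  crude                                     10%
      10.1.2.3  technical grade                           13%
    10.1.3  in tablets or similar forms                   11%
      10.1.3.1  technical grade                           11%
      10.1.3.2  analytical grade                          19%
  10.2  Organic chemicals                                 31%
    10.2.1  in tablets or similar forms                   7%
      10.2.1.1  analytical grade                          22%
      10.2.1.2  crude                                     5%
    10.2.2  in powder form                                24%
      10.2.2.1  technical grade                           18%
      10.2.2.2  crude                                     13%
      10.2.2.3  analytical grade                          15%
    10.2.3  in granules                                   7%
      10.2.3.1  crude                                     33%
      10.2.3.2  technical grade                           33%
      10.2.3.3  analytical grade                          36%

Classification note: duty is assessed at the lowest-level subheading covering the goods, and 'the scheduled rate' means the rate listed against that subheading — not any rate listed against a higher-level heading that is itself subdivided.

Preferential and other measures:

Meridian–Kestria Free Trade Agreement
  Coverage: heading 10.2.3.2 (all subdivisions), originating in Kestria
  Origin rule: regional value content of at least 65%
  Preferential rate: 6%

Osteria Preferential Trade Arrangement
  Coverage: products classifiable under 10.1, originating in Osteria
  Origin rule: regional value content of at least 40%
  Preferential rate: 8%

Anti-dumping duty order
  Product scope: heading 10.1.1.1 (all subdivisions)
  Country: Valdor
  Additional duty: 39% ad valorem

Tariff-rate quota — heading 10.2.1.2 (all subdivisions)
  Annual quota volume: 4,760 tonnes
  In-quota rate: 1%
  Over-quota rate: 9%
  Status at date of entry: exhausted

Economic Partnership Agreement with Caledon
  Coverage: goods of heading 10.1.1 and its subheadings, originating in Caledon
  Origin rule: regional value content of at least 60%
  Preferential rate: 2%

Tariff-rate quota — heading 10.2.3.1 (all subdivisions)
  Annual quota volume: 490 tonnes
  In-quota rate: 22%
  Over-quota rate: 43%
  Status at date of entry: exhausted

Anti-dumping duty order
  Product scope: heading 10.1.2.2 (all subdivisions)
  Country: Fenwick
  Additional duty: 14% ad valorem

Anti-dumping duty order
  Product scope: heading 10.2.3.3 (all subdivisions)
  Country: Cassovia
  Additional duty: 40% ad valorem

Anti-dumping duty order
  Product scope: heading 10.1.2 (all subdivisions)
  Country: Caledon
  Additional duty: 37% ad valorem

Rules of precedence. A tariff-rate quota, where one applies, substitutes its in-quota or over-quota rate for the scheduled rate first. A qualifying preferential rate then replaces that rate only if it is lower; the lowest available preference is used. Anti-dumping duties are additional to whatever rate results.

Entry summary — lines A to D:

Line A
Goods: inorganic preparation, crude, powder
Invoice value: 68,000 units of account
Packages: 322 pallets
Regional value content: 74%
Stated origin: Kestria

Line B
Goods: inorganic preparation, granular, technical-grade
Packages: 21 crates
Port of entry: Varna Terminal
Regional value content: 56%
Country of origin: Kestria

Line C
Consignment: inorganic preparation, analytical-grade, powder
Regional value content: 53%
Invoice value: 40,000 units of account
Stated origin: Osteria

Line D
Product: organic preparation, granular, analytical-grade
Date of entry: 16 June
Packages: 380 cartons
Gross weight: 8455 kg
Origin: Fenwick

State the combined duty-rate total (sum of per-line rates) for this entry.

Line A: inorganic → 10.1; powder → 10.1.2; crude → 10.1.2.2. Scheduled 10%. Kestria agreement on 10.2.3.2: 10.1.2.2 not covered. → 10%.
Line B: inorganic → 10.1; granular → 10.1.1; technical-grade → 10.1.1.1. Scheduled 3%. Kestria agreement on 10.2.3.2: 10.1.1.1 not covered. → 3%.
Line C: inorganic → 10.1; powder → 10.1.2; analytical-grade → 10.1.2.1. Scheduled 33%. Osteria agreement on 10.1: RVC ≥ 40% → 8% available; preferential 8%. → 8%.
Line D: organic → 10.2; granular → 10.2.3; analytical-grade → 10.2.3.3. Scheduled 36%. No special measure applies. → 36%.
Sum: 10% + 3% + 8% + 36% = 57%.

57%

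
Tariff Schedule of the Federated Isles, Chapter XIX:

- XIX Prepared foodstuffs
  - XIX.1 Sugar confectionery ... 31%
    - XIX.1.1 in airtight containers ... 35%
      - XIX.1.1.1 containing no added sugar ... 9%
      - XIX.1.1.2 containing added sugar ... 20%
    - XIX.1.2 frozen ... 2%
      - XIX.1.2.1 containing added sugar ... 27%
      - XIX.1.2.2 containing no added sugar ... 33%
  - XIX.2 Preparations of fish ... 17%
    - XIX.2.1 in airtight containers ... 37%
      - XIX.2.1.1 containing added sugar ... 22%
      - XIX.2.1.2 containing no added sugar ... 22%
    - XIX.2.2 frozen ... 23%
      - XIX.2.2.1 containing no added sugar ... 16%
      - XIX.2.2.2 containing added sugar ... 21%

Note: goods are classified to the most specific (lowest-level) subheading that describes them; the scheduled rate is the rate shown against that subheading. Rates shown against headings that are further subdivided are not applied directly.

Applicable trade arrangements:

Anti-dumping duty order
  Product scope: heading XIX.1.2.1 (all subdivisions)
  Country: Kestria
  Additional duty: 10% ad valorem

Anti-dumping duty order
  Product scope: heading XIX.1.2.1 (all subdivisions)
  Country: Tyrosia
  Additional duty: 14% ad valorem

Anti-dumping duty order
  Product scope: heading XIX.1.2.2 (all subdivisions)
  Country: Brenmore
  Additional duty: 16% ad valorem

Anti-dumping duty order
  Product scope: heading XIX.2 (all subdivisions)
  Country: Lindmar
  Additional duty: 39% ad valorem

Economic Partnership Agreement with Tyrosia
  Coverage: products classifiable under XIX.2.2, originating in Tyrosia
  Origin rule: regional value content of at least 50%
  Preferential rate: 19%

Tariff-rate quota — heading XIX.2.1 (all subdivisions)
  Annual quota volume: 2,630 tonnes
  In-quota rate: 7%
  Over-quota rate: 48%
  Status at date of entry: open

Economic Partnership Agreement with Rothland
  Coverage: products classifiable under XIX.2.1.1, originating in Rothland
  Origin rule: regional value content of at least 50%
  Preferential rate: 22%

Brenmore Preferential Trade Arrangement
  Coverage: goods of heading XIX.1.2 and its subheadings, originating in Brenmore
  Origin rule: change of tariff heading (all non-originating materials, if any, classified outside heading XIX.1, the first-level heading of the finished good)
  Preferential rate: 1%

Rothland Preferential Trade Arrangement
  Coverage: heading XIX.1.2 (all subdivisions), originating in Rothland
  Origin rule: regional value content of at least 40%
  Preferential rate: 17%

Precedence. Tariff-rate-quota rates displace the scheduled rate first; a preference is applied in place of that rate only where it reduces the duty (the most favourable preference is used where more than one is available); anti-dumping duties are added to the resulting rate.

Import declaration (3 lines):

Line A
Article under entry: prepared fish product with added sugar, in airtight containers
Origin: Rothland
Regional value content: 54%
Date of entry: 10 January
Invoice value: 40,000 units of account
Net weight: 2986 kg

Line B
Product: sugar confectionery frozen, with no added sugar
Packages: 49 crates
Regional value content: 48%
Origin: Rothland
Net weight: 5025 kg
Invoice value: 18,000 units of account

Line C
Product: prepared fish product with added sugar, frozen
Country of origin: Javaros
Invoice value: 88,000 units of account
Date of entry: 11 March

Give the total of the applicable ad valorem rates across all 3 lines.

Line A: prepared fish product → XIX.2; in airtight containers → XIX.2.1; with added sugar → XIX.2.1.1. Scheduled 22%. quota on XIX.2.1 open → in-quota 7%; Rothland agreement on XIX.2.1.1: RVC ≥ 50% → 22% available; Rothland agreement on XIX.1.2: XIX.2.1.1 not covered; preference 22% not lower than 7% → no reduction. → 7%.
Line B: sugar confectionery → XIX.1; frozen → XIX.1.2; with no added sugar → XIX.1.2.2. Scheduled 33%. Rothland agreement on XIX.2.1.1: XIX.1.2.2 not covered; Rothland agreement on XIX.1.2: RVC ≥ 40% → 17% available; preferential 17%. → 17%.
Line C: prepared fish product → XIX.2; frozen → XIX.2.2; with added sugar → XIX.2.2.2. Scheduled 21%. No special measure applies. → 21%.
Sum: 7% + 17% + 21% = 45%.

45%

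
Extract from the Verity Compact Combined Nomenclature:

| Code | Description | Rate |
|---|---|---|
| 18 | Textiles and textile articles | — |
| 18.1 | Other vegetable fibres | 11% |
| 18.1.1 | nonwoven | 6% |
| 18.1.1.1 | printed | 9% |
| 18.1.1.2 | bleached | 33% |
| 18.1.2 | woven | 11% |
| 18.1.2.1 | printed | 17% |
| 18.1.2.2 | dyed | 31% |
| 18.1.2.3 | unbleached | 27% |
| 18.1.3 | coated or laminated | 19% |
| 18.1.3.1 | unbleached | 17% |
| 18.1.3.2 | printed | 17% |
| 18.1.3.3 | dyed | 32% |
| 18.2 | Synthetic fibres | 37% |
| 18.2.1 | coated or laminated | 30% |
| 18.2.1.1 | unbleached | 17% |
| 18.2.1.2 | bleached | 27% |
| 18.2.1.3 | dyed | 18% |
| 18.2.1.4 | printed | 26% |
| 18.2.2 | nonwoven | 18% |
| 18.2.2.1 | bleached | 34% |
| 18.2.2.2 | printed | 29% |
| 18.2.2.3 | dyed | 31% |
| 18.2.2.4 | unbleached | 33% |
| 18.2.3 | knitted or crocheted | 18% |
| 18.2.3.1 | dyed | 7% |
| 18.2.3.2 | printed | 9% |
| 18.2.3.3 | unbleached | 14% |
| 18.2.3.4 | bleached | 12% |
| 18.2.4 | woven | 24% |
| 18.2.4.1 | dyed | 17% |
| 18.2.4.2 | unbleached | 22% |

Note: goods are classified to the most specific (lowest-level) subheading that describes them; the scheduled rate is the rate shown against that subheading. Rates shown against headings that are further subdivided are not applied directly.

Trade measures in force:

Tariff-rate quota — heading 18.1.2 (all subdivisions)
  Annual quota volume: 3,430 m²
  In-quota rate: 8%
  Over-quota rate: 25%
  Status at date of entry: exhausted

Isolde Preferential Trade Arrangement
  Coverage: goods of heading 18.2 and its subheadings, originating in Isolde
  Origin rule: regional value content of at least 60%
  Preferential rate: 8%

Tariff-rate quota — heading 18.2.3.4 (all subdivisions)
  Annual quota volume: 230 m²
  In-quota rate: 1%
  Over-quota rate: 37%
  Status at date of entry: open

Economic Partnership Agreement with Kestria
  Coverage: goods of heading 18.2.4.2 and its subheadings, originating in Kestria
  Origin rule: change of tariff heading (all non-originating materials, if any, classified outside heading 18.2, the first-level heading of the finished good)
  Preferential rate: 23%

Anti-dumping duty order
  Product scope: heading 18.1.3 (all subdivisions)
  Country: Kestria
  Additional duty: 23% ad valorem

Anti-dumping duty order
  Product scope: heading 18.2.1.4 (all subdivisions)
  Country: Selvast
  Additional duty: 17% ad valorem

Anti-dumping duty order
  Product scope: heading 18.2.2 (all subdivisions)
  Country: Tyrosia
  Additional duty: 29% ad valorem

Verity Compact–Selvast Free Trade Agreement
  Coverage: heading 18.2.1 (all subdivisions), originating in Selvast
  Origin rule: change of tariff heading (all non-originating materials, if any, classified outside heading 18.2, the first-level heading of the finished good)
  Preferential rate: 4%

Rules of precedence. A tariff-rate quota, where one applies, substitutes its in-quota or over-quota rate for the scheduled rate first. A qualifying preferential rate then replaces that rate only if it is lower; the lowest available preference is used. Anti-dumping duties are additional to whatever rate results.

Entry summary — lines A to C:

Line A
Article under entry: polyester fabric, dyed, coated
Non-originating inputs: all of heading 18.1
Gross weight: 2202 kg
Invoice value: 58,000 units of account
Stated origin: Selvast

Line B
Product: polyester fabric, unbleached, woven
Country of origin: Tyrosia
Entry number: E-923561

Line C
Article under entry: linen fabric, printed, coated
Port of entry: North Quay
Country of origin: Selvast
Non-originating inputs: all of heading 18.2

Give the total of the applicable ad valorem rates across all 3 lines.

43%

Line A: polyester → 18.2; coated → 18.2.1; dyed → 18.2.1.3. Scheduled 18%. Selvast agreement on 18.2.1: CTH met → 4% available; preferential 4%. → 4%.
Line B: polyester → 18.2; woven → 18.2.4; unbleached → 18.2.4.2. Scheduled 22%. No special measure applies. → 22%.
Line C: linen → 18.1; coated → 18.1.3; printed → 18.1.3.2. Scheduled 17%. Selvast agreement on 18.2.1: 18.1.3.2 not covered. → 17%.
Sum: 4% + 22% + 17% = 43%.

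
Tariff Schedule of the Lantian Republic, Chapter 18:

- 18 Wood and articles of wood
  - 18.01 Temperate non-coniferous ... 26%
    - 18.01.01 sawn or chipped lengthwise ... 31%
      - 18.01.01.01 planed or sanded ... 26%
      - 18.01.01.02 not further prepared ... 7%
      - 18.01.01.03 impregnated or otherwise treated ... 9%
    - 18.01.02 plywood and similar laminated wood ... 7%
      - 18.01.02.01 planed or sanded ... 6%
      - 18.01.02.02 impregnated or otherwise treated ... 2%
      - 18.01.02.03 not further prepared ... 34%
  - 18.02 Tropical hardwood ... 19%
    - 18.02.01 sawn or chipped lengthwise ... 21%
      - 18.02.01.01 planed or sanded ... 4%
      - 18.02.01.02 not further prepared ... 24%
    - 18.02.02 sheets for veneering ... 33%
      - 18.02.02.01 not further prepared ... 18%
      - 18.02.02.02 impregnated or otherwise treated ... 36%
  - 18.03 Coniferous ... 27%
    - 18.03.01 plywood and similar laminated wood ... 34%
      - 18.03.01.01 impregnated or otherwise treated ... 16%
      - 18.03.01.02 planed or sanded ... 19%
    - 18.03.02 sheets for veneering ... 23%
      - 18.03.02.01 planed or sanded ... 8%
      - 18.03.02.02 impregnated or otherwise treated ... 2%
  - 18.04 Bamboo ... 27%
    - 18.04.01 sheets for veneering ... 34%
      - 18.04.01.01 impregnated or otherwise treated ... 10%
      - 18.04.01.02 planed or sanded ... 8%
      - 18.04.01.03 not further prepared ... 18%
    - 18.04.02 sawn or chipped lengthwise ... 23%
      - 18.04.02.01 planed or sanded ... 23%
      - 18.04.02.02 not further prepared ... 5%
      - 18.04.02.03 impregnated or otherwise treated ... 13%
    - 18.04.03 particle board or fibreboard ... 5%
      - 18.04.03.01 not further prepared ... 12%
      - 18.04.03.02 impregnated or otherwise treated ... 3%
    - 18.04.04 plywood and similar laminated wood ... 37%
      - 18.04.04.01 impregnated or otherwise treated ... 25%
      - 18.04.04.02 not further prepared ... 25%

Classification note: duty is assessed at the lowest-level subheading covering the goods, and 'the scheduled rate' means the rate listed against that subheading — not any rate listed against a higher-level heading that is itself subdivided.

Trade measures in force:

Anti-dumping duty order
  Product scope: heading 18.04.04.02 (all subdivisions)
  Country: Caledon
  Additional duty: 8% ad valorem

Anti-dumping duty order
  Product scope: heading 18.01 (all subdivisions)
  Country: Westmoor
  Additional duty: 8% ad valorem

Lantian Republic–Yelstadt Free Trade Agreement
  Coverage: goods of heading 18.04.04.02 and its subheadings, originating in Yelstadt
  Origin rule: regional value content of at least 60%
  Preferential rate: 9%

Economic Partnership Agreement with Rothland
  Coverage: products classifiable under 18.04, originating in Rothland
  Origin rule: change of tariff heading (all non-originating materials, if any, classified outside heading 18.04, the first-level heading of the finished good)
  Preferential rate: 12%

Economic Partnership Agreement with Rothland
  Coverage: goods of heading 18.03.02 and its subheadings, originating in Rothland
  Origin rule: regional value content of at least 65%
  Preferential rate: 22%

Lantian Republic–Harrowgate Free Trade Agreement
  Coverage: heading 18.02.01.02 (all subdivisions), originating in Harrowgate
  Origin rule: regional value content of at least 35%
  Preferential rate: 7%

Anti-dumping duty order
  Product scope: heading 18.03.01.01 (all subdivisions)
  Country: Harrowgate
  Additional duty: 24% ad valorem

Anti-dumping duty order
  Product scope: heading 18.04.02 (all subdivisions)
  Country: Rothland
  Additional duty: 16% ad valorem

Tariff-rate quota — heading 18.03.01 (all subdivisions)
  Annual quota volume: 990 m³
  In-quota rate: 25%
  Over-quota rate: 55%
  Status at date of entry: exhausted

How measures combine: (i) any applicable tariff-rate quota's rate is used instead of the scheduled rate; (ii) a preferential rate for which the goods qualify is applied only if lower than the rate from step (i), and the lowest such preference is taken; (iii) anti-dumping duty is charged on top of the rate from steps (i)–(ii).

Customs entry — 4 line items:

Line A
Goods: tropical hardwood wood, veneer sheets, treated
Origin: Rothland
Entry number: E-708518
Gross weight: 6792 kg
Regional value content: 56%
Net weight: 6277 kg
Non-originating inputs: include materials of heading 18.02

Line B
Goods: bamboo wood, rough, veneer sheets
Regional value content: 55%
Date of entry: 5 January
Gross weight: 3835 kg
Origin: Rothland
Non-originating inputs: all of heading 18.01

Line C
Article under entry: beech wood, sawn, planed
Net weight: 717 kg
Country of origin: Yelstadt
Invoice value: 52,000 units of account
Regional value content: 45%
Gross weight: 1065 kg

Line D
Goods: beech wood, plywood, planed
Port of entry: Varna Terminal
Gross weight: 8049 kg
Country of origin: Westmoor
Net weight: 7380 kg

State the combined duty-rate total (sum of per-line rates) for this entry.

Line A: tropical hardwood → 18.02; veneer sheets → 18.02.02; treated → 18.02.02.02. Scheduled 36%. Rothland agreement on 18.04: 18.02.02.02 not covered; Rothland agreement on 18.03.02: 18.02.02.02 not covered. → 36%.
Line B: bamboo → 18.04; veneer sheets → 18.04.01; rough → 18.04.01.03. Scheduled 18%. Rothland agreement on 18.04: CTH met → 12% available; Rothland agreement on 18.03.02: 18.04.01.03 not covered; preferential 12%. → 12%.
Line C: beech → 18.01; sawn → 18.01.01; planed → 18.01.01.01. Scheduled 26%. Yelstadt agreement on 18.04.04.02: 18.01.01.01 not covered. → 26%.
Line D: beech → 18.01; plywood → 18.01.02; planed → 18.01.02.01. Scheduled 6%. anti-dumping (Westmoor, 18.01): +8%; total 6% + 8% = 14%. → 14%.
Sum: 36% + 12% + 26% + 14% = 88%.

88%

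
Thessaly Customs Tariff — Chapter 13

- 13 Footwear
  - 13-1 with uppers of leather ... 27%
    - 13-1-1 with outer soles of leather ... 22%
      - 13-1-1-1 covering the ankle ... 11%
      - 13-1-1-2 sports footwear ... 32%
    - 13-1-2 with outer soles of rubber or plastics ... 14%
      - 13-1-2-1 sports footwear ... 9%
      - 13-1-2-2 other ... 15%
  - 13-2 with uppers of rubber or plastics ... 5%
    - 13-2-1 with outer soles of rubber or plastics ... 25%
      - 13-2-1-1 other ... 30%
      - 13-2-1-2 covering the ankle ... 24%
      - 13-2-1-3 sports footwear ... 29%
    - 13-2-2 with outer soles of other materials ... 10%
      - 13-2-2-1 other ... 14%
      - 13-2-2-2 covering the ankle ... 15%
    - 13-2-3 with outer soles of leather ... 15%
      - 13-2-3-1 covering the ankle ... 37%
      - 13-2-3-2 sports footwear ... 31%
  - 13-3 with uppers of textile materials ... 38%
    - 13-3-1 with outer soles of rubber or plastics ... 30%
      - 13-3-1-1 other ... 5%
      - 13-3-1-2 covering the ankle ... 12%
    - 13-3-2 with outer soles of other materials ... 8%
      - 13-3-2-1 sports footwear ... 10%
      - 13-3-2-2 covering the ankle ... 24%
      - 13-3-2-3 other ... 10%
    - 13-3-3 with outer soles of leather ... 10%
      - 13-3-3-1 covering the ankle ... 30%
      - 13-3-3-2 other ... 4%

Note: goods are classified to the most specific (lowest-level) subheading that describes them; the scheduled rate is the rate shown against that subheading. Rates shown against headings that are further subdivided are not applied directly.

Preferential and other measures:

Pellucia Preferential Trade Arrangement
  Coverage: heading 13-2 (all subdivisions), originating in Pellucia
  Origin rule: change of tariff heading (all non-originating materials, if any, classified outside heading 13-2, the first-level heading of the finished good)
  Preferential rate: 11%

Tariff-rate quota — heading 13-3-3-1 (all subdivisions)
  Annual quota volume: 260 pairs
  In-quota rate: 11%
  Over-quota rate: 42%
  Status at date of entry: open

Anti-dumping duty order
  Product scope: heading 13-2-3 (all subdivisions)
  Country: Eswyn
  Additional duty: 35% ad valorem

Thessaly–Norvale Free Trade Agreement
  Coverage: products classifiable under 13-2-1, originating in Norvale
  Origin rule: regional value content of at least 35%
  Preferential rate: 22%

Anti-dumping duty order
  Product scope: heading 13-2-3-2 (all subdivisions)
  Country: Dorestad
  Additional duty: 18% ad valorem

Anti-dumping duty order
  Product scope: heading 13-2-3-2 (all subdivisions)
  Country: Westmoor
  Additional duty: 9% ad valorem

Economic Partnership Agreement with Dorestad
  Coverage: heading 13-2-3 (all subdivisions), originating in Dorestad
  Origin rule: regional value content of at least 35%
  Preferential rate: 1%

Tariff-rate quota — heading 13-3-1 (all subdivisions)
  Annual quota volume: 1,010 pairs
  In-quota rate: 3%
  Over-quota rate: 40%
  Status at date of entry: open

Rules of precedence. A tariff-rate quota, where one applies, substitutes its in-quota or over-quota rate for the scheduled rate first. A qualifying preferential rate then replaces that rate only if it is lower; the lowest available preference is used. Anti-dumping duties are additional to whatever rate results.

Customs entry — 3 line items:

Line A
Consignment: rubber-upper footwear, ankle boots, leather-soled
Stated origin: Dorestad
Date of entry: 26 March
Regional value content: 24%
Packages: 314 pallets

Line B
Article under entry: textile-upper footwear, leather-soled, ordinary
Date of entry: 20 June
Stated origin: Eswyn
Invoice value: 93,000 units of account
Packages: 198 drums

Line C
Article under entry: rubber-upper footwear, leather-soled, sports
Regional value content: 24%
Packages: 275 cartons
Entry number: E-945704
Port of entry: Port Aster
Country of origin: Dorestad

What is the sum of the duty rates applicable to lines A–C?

90%

Line A: rubber-upper → 13-2; leather-soled → 13-2-3; ankle boots → 13-2-3-1. Scheduled 37%. Dorestad agreement on 13-2-3: RVC < 35%. → 37%.
Line B: textile-upper → 13-3; leather-soled → 13-3-3; ordinary → 13-3-3-2. Scheduled 4%. No special measure applies. → 4%.
Line C: rubber-upper → 13-2; leather-soled → 13-2-3; sports → 13-2-3-2. Scheduled 31%. Dorestad agreement on 13-2-3: RVC < 35%; anti-dumping (Dorestad, 13-2-3-2): +18%; total 31% + 18% = 49%. → 49%.
Sum: 37% + 4% + 49% = 90%.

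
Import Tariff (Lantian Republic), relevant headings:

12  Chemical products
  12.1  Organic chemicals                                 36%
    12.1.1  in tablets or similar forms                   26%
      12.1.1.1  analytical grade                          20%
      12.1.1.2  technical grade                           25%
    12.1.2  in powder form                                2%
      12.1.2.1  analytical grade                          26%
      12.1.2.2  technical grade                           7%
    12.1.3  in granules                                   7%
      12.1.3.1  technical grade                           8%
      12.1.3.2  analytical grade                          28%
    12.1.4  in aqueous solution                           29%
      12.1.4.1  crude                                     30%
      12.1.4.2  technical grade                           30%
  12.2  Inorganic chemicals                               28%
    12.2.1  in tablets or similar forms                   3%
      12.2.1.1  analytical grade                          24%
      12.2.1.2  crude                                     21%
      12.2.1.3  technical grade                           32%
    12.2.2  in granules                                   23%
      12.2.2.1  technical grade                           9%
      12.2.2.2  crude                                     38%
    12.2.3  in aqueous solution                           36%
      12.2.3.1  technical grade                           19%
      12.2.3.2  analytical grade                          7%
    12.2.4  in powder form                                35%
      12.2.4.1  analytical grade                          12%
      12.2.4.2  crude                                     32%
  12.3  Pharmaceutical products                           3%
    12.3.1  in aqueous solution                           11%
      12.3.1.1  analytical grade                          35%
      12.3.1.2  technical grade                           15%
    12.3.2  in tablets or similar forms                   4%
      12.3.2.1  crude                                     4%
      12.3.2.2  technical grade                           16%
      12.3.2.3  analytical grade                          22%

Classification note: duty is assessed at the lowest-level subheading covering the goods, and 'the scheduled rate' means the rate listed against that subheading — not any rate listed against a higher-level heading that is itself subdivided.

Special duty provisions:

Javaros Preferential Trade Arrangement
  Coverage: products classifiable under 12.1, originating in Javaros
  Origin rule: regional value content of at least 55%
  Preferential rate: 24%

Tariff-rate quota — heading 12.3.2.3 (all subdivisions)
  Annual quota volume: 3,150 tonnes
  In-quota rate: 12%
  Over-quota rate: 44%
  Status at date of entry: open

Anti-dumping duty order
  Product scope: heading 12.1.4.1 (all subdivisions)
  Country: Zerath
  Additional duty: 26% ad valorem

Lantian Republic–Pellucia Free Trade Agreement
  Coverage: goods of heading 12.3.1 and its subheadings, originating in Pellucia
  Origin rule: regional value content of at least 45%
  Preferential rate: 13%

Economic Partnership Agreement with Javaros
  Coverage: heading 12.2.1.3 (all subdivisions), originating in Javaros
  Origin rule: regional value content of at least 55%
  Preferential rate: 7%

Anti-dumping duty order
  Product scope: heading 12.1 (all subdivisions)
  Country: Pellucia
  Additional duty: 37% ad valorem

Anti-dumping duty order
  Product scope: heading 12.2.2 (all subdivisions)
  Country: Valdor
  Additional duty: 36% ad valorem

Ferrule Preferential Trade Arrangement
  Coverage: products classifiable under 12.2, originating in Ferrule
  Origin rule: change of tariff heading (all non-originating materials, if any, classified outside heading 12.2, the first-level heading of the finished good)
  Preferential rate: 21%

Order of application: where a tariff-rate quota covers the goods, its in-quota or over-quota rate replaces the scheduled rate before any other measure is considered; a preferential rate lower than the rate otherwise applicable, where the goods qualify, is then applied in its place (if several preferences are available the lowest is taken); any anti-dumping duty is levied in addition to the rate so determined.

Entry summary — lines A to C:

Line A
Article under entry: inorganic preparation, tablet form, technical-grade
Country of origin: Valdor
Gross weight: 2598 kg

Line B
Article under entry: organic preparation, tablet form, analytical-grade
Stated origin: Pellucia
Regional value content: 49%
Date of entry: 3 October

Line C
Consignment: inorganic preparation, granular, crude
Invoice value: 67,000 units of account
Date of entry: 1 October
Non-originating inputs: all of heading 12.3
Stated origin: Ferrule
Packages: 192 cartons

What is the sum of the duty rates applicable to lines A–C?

110%

Line A: inorganic → 12.2; tablet form → 12.2.1; technical-grade → 12.2.1.3. Scheduled 32%. No special measure applies. → 32%.
Line B: organic → 12.1; tablet form → 12.1.1; analytical-grade → 12.1.1.1. Scheduled 20%. Pellucia agreement on 12.3.1: 12.1.1.1 not covered; anti-dumping (Pellucia, 12.1): +37%; total 20% + 37% = 57%. → 57%.
Line C: inorganic → 12.2; granular → 12.2.2; crude → 12.2.2.2. Scheduled 38%. Ferrule agreement on 12.2: CTH met → 21% available; preferential 21%. → 21%.
Sum: 32% + 57% + 21% = 110%.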